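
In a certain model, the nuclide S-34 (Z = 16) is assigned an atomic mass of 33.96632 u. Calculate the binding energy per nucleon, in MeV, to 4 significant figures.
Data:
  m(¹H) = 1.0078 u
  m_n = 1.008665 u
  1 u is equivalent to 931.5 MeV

Z = 16, so N = A − Z = 34 − 16 = 18.
Total constituent mass: 16 × 1.0078 + 18 × 1.008665 = 34.280770 u
The mass defect is 34.280770 − 33.96632 = 0.314450 u.
Binding energy = Δm·c² = 0.314450 × 931.5 MeV/u = 292.910 MeV
BE/A = 292.910 MeV / 34 = 8.615 MeV/nucleon

8.615 MeV/nucleon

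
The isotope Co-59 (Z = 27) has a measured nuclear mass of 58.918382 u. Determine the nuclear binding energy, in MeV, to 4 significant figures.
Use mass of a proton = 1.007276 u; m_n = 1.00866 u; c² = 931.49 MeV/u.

Mass of separated nucleons = 27(1.007276) + 32(1.00866) = 27.196452 + 32.27712 = 59.473572 u
The mass defect is 59.473572 − 58.918382 = 0.555190 u.
Binding energy = Δm·c² = 0.555190 × 931.49 MeV/u = 517.154 MeV

517.2 MeV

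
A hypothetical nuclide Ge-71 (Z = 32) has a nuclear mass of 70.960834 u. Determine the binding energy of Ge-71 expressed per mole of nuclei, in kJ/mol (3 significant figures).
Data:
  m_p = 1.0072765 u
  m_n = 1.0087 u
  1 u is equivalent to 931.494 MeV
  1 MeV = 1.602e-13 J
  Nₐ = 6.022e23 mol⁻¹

5.49e+10 kJ/mol

Mass of separated nucleons = 32(1.0072765) + 39(1.0087) = 32.2328480 + 39.3393 = 71.5721480 u
Δm = 71.5721480 − 70.960834 = 0.6113140 u
E_B = 0.6113140 × 931.494 = 569.435 MeV
Per nucleus in joules: 569.435 MeV × 1.602e-13 J/MeV = 9.1223e-11 J
Per mole: 9.1223e-11 J × 6.022e23 mol⁻¹ = 5.4934e+13 J/mol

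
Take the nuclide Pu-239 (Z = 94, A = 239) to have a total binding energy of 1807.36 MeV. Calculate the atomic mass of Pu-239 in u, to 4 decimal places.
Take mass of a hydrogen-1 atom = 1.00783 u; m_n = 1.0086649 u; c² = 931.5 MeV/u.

Mass defect = 1807.36 MeV / (931.5 MeV/u) = 1.940268 u
Constituent mass = 94(1.00783) + 145(1.0086649) = 240.9924305 u
Atomic mass = 240.9924305 − 1.940268 = 239.0521625 u ≈ 239.0522 u (to 4 decimal places)

239.0522 u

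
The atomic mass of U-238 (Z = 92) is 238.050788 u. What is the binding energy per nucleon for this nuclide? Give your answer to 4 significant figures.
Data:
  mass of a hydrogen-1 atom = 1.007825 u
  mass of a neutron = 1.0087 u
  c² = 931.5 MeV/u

7.590 MeV/nucleon

The nucleus contains 92 protons and 238 − 92 = 146 neutrons.
Mass of separated nucleons = 92(1.007825) + 146(1.0087) = 92.719900 + 147.2702 = 239.990100 u
Δm = 239.990100 − 238.050788 = 1.939312 u
E_B = 1.939312 × 931.5 = 1806.47 MeV
Dividing by A = 238 gives 7.590 MeV per nucleon.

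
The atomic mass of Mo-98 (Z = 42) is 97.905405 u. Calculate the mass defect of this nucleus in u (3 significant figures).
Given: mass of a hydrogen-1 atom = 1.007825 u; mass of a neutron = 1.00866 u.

Total constituent mass: 42 × 1.007825 + 56 × 1.00866 = 98.813610 u
Mass defect Δm = 98.813610 − 97.905405 = 0.908205 u

0.908 u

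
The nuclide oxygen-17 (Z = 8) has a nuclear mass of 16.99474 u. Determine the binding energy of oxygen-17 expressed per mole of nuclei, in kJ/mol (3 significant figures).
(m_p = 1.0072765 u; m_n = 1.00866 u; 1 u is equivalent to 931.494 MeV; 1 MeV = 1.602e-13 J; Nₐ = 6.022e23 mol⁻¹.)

1.27e+10 kJ/mol

The nucleus contains 8 protons and 17 − 8 = 9 neutrons.
Σm = 8·m_p + 9·m_n = 8.0582120 + 9.07794 = 17.1361520 u
Mass defect Δm = 17.1361520 − 16.99474 = 0.1414120 u
Binding energy = Δm·c² = 0.1414120 × 931.494 MeV/u = 131.724 MeV
Per nucleus in joules: 131.724 MeV × 1.602e-13 J/MeV = 2.1102e-11 J
Per mole: 2.1102e-11 J × 6.022e23 mol⁻¹ = 1.2708e+13 J/mol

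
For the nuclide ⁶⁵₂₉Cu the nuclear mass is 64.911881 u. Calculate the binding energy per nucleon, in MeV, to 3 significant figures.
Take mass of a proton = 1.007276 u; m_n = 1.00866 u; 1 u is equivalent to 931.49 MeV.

8.75 MeV/nucleon

With 29 protons and 36 neutrons (A = 65):
Total constituent mass: 29 × 1.007276 + 36 × 1.00866 = 65.522764 u
Δm = 65.522764 − 64.911881 = 0.610883 u
Binding energy = Δm·c² = 0.610883 × 931.49 MeV/u = 569.031 MeV
Dividing by A = 65 gives 8.754 MeV per nucleon.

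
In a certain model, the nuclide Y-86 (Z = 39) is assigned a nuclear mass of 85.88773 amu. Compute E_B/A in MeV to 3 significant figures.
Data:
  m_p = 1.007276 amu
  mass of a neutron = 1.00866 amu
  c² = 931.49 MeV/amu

8.70 MeV/nucleon

The nucleus contains 39 protons and 86 − 39 = 47 neutrons.
Total constituent mass: 39 × 1.007276 + 47 × 1.00866 = 86.690784 amu
The mass defect is 86.690784 − 85.88773 = 0.803054 amu.
E_B = 0.803054 × 931.49 = 748.037 MeV
Per nucleon: 748.037 / 86 = 8.698 MeV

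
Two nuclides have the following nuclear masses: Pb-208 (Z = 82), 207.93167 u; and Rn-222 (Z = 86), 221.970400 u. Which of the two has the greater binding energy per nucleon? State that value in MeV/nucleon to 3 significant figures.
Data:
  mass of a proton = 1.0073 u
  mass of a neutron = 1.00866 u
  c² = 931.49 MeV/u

Pb-208; 7.87 MeV/nucleon

Pb-208: Σm = 82(1.0073) + 126(1.00866) = 209.68976 u; Δm = 1.75809 u; E_B = 1637.6 MeV; E_B/A = 7.873 MeV
Rn-222: Σm = 86(1.0073) + 136(1.00866) = 223.80556 u; Δm = 1.835160 u; E_B = 1709.4 MeV; E_B/A = 7.700 MeV
Pb-208 has the higher binding energy per nucleon, so it is the more tightly bound nucleus.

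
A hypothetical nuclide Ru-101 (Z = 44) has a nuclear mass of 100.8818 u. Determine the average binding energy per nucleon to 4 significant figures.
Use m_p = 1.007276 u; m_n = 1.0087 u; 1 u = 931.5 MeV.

Σm = 44·m_p + 57·m_n = 44.320144 + 57.4959 = 101.816044 u
The mass defect is 101.816044 − 100.8818 = 0.934244 u.
Binding energy = Δm·c² = 0.934244 × 931.5 MeV/u = 870.248 MeV
Per nucleon: 870.248 / 101 = 8.616 MeV

8.616 MeV/nucleon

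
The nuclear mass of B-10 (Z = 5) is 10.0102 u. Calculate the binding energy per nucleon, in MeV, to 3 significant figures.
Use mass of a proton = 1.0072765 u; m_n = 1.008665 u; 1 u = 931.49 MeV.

6.47 MeV/nucleon

Σm = 5·m_p + 5·m_n = 5.0363825 + 5.043325 = 10.0797075 u
Δm = 10.0797075 − 10.0102 = 0.0695075 u
Binding energy = Δm·c² = 0.0695075 × 931.49 MeV/u = 64.7455 MeV
BE/A = 64.7455 MeV / 10 = 6.4746 MeV/nucleon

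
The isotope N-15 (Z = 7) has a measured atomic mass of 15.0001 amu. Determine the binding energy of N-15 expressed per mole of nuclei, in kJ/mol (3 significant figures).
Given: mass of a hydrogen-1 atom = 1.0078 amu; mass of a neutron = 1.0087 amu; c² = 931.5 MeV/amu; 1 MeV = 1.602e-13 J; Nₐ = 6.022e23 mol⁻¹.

1.12e+10 kJ/mol

Σm = 7·m(¹H) + 8·m_n = 7.0546 + 8.0696 = 15.1242 amu
Δm = 15.1242 − 15.0001 = 0.1241 amu
E_B = 0.1241 × 931.5 = 115.599 MeV
Per nucleus in joules: 115.599 MeV × 1.602e-13 J/MeV = 1.8519e-11 J
Per mole: 1.8519e-11 J × 6.022e23 mol⁻¹ = 1.1152e+13 J/mol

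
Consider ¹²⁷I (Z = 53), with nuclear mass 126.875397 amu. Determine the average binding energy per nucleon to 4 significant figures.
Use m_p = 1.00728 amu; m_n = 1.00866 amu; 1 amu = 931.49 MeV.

Σm = 53·m_p + 74·m_n = 53.38584 + 74.64084 = 128.02668 amu
Δm = 128.02668 − 126.875397 = 1.151283 amu
E_B = 1.151283 × 931.49 = 1072.41 MeV
BE/A = 1072.41 MeV / 127 = 8.444 MeV/nucleon

8.444 MeV/nucleon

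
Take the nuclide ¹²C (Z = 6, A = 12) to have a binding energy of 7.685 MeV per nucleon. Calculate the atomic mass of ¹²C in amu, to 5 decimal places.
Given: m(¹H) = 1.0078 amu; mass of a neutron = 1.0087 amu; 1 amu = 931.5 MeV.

12.00000 amu

Total binding energy = 12 × 7.685 = 92.220 MeV
Mass defect = 92.220 MeV / (931.5 MeV/amu) = 0.0990016 amu
Constituent mass = 6(1.0078) + 6(1.0087) = 12.0990 amu
Atomic mass = 12.0990 − 0.0990016 = 11.9999984 amu ≈ 12.00000 amu (to 5 decimal places)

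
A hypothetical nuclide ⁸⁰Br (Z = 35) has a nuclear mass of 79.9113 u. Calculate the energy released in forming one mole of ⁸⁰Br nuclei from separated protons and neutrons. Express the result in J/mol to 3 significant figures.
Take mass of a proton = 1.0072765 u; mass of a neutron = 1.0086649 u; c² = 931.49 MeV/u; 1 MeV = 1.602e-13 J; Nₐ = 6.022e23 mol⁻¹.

Z = 35, so N = A − Z = 80 − 35 = 45.
Total constituent mass: 35 × 1.0072765 + 45 × 1.0086649 = 80.6445980 u
Mass defect Δm = 80.6445980 − 79.9113 = 0.7332980 u
Binding energy = Δm·c² = 0.7332980 × 931.49 MeV/u = 683.060 MeV
Per nucleus in joules: 683.060 MeV × 1.602e-13 J/MeV = 1.0943e-10 J
Per mole: 1.0943e-10 J × 6.022e23 mol⁻¹ = 6.5899e+13 J/mol

6.59e+13 J/mol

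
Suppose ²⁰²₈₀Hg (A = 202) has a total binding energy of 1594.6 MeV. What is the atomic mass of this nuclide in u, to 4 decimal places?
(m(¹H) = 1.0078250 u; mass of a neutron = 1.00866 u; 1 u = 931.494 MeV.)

201.9706 u

Mass defect = 1594.6 MeV / (931.494 MeV/u) = 1.711874 u
Constituent mass = 80(1.0078250) + 122(1.00866) = 203.6825200 u
Atomic mass = 203.6825200 − 1.711874 = 201.9706460 u ≈ 201.9706 u (to 4 decimal places)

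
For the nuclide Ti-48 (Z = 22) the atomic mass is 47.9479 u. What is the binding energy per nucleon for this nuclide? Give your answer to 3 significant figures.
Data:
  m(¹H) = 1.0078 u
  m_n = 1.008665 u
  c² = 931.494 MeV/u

8.71 MeV/nucleon

With 22 protons and 26 neutrons (A = 48):
Mass of separated nucleons = 22(1.0078) + 26(1.008665) = 22.1716 + 26.225290 = 48.396890 u
Mass defect Δm = 48.396890 − 47.9479 = 0.448990 u
Binding energy = Δm·c² = 0.448990 × 931.494 MeV/u = 418.231 MeV
Dividing by A = 48 gives 8.713 MeV per nucleon.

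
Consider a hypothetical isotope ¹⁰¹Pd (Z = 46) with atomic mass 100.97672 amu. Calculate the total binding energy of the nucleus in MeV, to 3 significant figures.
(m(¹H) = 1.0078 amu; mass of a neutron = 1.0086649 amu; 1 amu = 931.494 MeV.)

800 MeV

Σm = 46·m(¹H) + 55·m_n = 46.3588 + 55.4765695 = 101.8353695 amu
Δm = 101.8353695 − 100.97672 = 0.8586495 amu
Converting to energy: 0.8586495 amu × 931.494 MeV/amu = 799.827 MeV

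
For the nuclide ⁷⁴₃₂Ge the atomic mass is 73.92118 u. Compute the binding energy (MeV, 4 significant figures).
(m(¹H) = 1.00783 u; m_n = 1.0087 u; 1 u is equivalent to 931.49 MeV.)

647.2 MeV

Mass of separated nucleons = 32(1.00783) + 42(1.0087) = 32.25056 + 42.3654 = 74.61596 u
The mass defect is 74.61596 − 73.92118 = 0.69478 u.
Converting to energy: 0.69478 u × 931.49 MeV/u = 647.181 MeV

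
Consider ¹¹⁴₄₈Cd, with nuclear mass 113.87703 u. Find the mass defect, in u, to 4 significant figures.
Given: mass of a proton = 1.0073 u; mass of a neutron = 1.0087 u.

1.048 u

The nucleus contains 48 protons and 114 − 48 = 66 neutrons.
Total constituent mass: 48 × 1.0073 + 66 × 1.0087 = 114.9246 u
The mass defect is 114.9246 − 113.87703 = 1.04757 u.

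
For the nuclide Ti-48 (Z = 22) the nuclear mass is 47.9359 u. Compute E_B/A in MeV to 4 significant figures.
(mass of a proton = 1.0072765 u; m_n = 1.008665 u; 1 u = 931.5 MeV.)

With 22 protons and 26 neutrons (A = 48):
Σm = 22·m_p + 26·m_n = 22.1600830 + 26.225290 = 48.3853730 u
The mass defect is 48.3853730 − 47.9359 = 0.4494730 u.
E_B = 0.4494730 × 931.5 = 418.684 MeV
BE/A = 418.684 MeV / 48 = 8.723 MeV/nucleon

8.723 MeV/nucleon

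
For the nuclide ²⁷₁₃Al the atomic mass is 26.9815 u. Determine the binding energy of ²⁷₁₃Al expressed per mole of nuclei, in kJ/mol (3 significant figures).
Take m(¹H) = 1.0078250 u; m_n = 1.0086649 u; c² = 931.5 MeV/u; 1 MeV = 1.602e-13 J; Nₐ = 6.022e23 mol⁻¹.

Total constituent mass: 13 × 1.0078250 + 14 × 1.0086649 = 27.2230336 u
Δm = 27.2230336 − 26.9815 = 0.2415336 u
Binding energy = Δm·c² = 0.2415336 × 931.5 MeV/u = 224.989 MeV
Per nucleus in joules: 224.989 MeV × 1.602e-13 J/MeV = 3.6043e-11 J
Per mole: 3.6043e-11 J × 6.022e23 mol⁻¹ = 2.1705e+13 J/mol

2.17e+10 kJ/mol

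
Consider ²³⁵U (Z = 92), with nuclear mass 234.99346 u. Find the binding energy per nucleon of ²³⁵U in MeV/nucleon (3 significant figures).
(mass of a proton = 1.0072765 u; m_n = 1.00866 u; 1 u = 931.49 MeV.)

7.59 MeV/nucleon

Σm = 92·m_p + 143·m_n = 92.6694380 + 144.23838 = 236.9078180 u
The mass defect is 236.9078180 − 234.99346 = 1.9143580 u.
E_B = 1.9143580 × 931.49 = 1783.21 MeV
Dividing by A = 235 gives 7.588 MeV per nucleon.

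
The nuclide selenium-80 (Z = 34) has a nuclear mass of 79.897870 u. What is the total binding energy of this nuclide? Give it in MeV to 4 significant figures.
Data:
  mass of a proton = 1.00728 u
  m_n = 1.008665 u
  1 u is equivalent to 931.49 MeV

Σm = 34·m_p + 46·m_n = 34.24752 + 46.398590 = 80.646110 u
The mass defect is 80.646110 − 79.897870 = 0.748240 u.
E_B = 0.748240 × 931.49 = 696.978 MeV

697.0 MeV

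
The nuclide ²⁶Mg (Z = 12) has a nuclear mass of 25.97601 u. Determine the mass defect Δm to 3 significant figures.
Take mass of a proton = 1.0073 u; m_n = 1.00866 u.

Mass of separated nucleons = 12(1.0073) + 14(1.00866) = 12.0876 + 14.12124 = 26.20884 u
The mass defect is 26.20884 − 25.97601 = 0.23283 u.

0.233 u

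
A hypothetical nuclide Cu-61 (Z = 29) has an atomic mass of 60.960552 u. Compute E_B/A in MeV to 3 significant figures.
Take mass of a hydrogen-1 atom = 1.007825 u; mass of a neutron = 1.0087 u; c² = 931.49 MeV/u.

With 29 protons and 32 neutrons (A = 61):
Total constituent mass: 29 × 1.007825 + 32 × 1.0087 = 61.505325 u
The mass defect is 61.505325 − 60.960552 = 0.544773 u.
Binding energy = Δm·c² = 0.544773 × 931.49 MeV/u = 507.451 MeV
BE/A = 507.451 MeV / 61 = 8.319 MeV/nucleon

8.32 MeV/nucleon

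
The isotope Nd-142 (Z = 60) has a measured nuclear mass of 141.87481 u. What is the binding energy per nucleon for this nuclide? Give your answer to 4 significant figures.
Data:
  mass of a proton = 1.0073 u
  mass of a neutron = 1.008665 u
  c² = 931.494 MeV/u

8.355 MeV/nucleon

The nucleus contains 60 protons and 142 − 60 = 82 neutrons.
Mass of separated nucleons = 60(1.0073) + 82(1.008665) = 60.4380 + 82.710530 = 143.148530 u
Δm = 143.148530 − 141.87481 = 1.273720 u
E_B = 1.273720 × 931.494 = 1186.46 MeV
Dividing by A = 142 gives 8.355 MeV per nucleon.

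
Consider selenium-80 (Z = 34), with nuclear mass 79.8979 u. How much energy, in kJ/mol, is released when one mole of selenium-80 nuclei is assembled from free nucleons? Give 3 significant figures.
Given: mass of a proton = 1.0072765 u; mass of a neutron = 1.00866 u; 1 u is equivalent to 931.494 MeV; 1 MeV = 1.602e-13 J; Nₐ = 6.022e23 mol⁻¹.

With 34 protons and 46 neutrons (A = 80):
Total constituent mass: 34 × 1.0072765 + 46 × 1.00866 = 80.6457610 u
Mass defect Δm = 80.6457610 − 79.8979 = 0.7478610 u
E_B = 0.7478610 × 931.494 = 696.628 MeV
Per nucleus in joules: 696.628 MeV × 1.602e-13 J/MeV = 1.1160e-10 J
Per mole: 1.1160e-10 J × 6.022e23 mol⁻¹ = 6.7206e+13 J/mol

6.72e+10 kJ/mol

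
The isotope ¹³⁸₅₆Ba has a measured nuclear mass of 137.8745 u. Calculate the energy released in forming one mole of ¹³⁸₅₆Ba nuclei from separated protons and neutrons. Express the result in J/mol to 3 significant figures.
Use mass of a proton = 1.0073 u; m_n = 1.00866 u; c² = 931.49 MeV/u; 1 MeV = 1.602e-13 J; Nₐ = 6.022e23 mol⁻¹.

Total constituent mass: 56 × 1.0073 + 82 × 1.00866 = 139.11892 u
Δm = 139.11892 − 137.8745 = 1.24442 u
Binding energy = Δm·c² = 1.24442 × 931.49 MeV/u = 1159.16 MeV
Per nucleus in joules: 1159.16 MeV × 1.602e-13 J/MeV = 1.8570e-10 J
Per mole: 1.8570e-10 J × 6.022e23 mol⁻¹ = 1.1183e+14 J/mol

1.12e+14 J/mol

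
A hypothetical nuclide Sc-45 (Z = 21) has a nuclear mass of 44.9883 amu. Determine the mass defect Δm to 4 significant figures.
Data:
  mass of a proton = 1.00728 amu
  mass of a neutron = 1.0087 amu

0.3734 amu

Σm = 21·m_p + 24·m_n = 21.15288 + 24.2088 = 45.36168 amu
Mass defect Δm = 45.36168 − 44.9883 = 0.37338 amu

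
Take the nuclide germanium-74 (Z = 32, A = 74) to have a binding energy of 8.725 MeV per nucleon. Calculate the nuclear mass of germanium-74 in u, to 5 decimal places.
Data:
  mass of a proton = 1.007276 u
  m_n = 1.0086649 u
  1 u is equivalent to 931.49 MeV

Total binding energy = 74 × 8.725 = 645.650 MeV
Mass defect = 645.650 MeV / (931.49 MeV/u) = 0.6931368 u
Constituent mass = 32(1.007276) + 42(1.0086649) = 74.5967578 u
Nuclear mass = 74.5967578 − 0.6931368 = 73.9036210 u ≈ 73.90362 u (to 5 decimal places)

73.90362 u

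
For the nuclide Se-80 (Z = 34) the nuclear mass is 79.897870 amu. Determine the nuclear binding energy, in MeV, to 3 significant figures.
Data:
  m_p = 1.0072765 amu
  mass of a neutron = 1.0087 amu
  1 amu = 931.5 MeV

698 MeV

Total constituent mass: 34 × 1.0072765 + 46 × 1.0087 = 80.6476010 amu
The mass defect is 80.6476010 − 79.897870 = 0.7497310 amu.
Binding energy = Δm·c² = 0.7497310 × 931.5 MeV/amu = 698.374 MeV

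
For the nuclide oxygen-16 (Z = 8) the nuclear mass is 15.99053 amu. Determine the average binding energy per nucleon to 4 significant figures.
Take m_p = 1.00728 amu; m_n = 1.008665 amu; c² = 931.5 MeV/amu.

7.978 MeV/nucleon

The nucleus contains 8 protons and 16 − 8 = 8 neutrons.
Total constituent mass: 8 × 1.00728 + 8 × 1.008665 = 16.127560 amu
Δm = 16.127560 − 15.99053 = 0.137030 amu
E_B = 0.137030 × 931.5 = 127.643 MeV
Per nucleon: 127.643 / 16 = 7.978 MeV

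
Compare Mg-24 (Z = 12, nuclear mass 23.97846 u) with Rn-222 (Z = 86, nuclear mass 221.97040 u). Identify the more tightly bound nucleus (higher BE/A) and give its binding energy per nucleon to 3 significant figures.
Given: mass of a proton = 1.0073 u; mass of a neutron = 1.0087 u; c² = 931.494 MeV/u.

Mg-24: Σm = 12(1.0073) + 12(1.0087) = 24.1920 u; Δm = 0.21354 u; E_B = 198.91 MeV; E_B/A = 8.288 MeV
Rn-222: Σm = 86(1.0073) + 136(1.0087) = 223.8110 u; Δm = 1.84060 u; E_B = 1714.5 MeV; E_B/A = 7.723 MeV
Mg-24 has the higher binding energy per nucleon, so it is the more tightly bound nucleus.

Mg-24; 8.29 MeV/nucleon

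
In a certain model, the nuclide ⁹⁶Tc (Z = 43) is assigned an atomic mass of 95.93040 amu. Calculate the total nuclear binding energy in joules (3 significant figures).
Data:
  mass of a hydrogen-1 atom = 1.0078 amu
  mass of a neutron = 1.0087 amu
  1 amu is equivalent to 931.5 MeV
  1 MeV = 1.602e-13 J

Z = 43, so N = A − Z = 96 − 43 = 53.
Total constituent mass: 43 × 1.0078 + 53 × 1.0087 = 96.7965 amu
The mass defect is 96.7965 − 95.93040 = 0.86610 amu.
Converting to energy: 0.86610 amu × 931.5 MeV/amu = 806.772 MeV
In joules: 806.772 MeV × 1.602e-13 J/MeV = 1.2924e-10 J

1.29e-10 J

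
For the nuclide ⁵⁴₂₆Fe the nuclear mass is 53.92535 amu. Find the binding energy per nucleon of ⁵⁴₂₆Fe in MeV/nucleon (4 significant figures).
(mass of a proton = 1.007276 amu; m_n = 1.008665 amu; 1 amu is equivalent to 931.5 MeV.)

The nucleus contains 26 protons and 54 − 26 = 28 neutrons.
Total constituent mass: 26 × 1.007276 + 28 × 1.008665 = 54.431796 amu
The mass defect is 54.431796 − 53.92535 = 0.506446 amu.
Binding energy = Δm·c² = 0.506446 × 931.5 MeV/amu = 471.754 MeV
Dividing by A = 54 gives 8.736 MeV per nucleon.

8.736 MeV/nucleon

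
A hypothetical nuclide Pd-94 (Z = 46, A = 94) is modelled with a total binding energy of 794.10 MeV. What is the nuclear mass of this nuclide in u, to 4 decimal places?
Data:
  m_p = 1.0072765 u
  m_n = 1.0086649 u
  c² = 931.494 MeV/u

93.8981 u

Mass defect = 794.10 MeV / (931.494 MeV/u) = 0.852501 u
Constituent mass = 46(1.0072765) + 48(1.0086649) = 94.7506342 u
Nuclear mass = 94.7506342 − 0.852501 = 93.8981332 u ≈ 93.8981 u (to 4 decimal places)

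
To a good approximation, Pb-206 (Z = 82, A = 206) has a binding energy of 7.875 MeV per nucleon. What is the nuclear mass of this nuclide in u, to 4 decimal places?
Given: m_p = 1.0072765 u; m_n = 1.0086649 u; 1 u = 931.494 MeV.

205.9296 u

Total binding energy = 206 × 7.875 = 1622.250 MeV
Mass defect = 1622.250 MeV / (931.494 MeV/u) = 1.741557 u
Constituent mass = 82(1.0072765) + 124(1.0086649) = 207.6711206 u
Nuclear mass = 207.6711206 − 1.741557 = 205.9295636 u ≈ 205.9296 u (to 4 decimal places)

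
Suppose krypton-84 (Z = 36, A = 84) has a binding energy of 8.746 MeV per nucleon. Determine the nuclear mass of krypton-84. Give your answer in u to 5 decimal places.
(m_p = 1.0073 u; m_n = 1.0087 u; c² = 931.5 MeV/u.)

83.89171 u

Total binding energy = 84 × 8.746 = 734.664 MeV
Mass defect = 734.664 MeV / (931.5 MeV/u) = 0.7886892 u
Constituent mass = 36(1.0073) + 48(1.0087) = 84.6804 u
Nuclear mass = 84.6804 − 0.7886892 = 83.8917108 u ≈ 83.89171 u (to 5 decimal places)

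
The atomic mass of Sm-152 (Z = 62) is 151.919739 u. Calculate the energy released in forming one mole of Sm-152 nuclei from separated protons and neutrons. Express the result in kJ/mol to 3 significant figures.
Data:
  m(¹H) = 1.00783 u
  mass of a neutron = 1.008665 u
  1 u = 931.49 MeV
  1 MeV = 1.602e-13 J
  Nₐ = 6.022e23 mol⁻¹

1.21e+11 kJ/mol

The nucleus contains 62 protons and 152 − 62 = 90 neutrons.
Σm = 62·m(¹H) + 90·m_n = 62.48546 + 90.779850 = 153.265310 u
The mass defect is 153.265310 − 151.919739 = 1.345571 u.
E_B = 1.345571 × 931.49 = 1253.39 MeV
Per nucleus in joules: 1253.39 MeV × 1.602e-13 J/MeV = 2.0079e-10 J
Per mole: 2.0079e-10 J × 6.022e23 mol⁻¹ = 1.2092e+14 J/mol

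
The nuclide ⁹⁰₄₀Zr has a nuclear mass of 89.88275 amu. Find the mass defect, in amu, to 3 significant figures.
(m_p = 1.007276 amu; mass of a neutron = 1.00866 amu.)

0.841 amu

Σm = 40·m_p + 50·m_n = 40.291040 + 50.43300 = 90.724040 amu
Δm = 90.724040 − 89.88275 = 0.841290 amu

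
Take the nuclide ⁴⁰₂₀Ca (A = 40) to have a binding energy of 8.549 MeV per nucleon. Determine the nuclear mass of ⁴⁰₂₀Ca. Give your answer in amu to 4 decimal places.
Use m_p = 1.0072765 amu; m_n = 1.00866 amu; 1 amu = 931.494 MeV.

Total binding energy = 40 × 8.549 = 341.960 MeV
Mass defect = 341.960 MeV / (931.494 MeV/amu) = 0.367109 amu
Constituent mass = 20(1.0072765) + 20(1.00866) = 40.3187300 amu
Nuclear mass = 40.3187300 − 0.367109 = 39.9516210 amu ≈ 39.9516 amu (to 4 decimal places)

39.9516 amu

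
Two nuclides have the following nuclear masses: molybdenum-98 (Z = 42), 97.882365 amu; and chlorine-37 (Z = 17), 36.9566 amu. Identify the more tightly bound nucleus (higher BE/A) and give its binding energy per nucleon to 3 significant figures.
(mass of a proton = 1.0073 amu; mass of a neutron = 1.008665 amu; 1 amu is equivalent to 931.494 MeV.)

molybdenum-98; 8.64 MeV/nucleon

molybdenum-98: Σm = 42(1.0073) + 56(1.008665) = 98.791840 amu; Δm = 0.909475 amu; E_B = 847.17 MeV; E_B/A = 8.6446 MeV
chlorine-37: Σm = 17(1.0073) + 20(1.008665) = 37.297400 amu; Δm = 0.340800 amu; E_B = 317.45 MeV; E_B/A = 8.580 MeV
molybdenum-98 has the higher binding energy per nucleon, so it is the more tightly bound nucleus.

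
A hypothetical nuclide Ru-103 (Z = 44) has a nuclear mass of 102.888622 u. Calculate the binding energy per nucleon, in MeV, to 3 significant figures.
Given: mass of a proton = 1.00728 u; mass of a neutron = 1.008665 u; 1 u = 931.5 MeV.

Z = 44, so N = A − Z = 103 − 44 = 59.
Σm = 44·m_p + 59·m_n = 44.32032 + 59.511235 = 103.831555 u
Δm = 103.831555 − 102.888622 = 0.942933 u
Binding energy = Δm·c² = 0.942933 × 931.5 MeV/u = 878.342 MeV
BE/A = 878.342 MeV / 103 = 8.528 MeV/nucleon

8.53 MeV/nucleon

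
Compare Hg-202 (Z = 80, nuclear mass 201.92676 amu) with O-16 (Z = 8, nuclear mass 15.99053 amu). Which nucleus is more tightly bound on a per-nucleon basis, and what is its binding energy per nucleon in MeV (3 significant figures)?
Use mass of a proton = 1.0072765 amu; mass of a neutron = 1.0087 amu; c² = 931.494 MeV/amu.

O-16; 7.99 MeV/nucleon

Hg-202: Σm = 80(1.0072765) + 122(1.0087) = 203.6435200 amu; Δm = 1.7167600 amu; E_B = 1599.2 MeV; E_B/A = 7.917 MeV
O-16: Σm = 8(1.0072765) + 8(1.0087) = 16.1278120 amu; Δm = 0.1372820 amu; E_B = 127.877 MeV; E_B/A = 7.992 MeV
O-16 has the higher binding energy per nucleon, so it is the more tightly bound nucleus.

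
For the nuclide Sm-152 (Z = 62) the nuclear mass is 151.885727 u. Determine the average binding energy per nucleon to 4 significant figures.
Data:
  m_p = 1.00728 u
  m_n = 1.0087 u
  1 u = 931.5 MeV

8.265 MeV/nucleon

Z = 62, so N = A − Z = 152 − 62 = 90.
Σm = 62·m_p + 90·m_n = 62.45136 + 90.7830 = 153.23436 u
Mass defect Δm = 153.23436 − 151.885727 = 1.348633 u
E_B = 1.348633 × 931.5 = 1256.25 MeV
Dividing by A = 152 gives 8.265 MeV per nucleon.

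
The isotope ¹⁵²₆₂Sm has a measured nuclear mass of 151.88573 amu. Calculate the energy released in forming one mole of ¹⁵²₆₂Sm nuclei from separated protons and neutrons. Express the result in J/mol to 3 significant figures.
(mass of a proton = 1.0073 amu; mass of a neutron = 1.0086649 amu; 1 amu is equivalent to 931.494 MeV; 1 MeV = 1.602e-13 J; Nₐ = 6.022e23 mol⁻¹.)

1.21e+14 J/mol

Total constituent mass: 62 × 1.0073 + 90 × 1.0086649 = 153.2324410 amu
Mass defect Δm = 153.2324410 − 151.88573 = 1.3467110 amu
E_B = 1.3467110 × 931.494 = 1254.45 MeV
Per nucleus in joules: 1254.45 MeV × 1.602e-13 J/MeV = 2.0096e-10 J
Per mole: 2.0096e-10 J × 6.022e23 mol⁻¹ = 1.2102e+14 J/mol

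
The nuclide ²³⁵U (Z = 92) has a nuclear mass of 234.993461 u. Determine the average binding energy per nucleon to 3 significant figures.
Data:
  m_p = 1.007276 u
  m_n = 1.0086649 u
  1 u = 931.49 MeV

Mass of separated nucleons = 92(1.007276) + 143(1.0086649) = 92.669392 + 144.2390807 = 236.9084727 u
Δm = 236.9084727 − 234.993461 = 1.9150117 u
Binding energy = Δm·c² = 1.9150117 × 931.49 MeV/u = 1783.81 MeV
Per nucleon: 1783.81 / 235 = 7.591 MeV

7.59 MeV/nucleon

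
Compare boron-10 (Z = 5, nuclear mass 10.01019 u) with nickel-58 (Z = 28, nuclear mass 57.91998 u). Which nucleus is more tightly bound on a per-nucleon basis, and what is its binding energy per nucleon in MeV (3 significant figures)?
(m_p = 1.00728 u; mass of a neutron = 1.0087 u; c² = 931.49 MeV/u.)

nickel-58; 8.75 MeV/nucleon

boron-10: Σm = 5(1.00728) + 5(1.0087) = 10.07990 u; Δm = 0.06971 u; E_B = 64.934 MeV; E_B/A = 6.493 MeV
nickel-58: Σm = 28(1.00728) + 30(1.0087) = 58.46484 u; Δm = 0.54486 u; E_B = 507.53 MeV; E_B/A = 8.751 MeV
nickel-58 has the higher binding energy per nucleon, so it is the more tightly bound nucleus.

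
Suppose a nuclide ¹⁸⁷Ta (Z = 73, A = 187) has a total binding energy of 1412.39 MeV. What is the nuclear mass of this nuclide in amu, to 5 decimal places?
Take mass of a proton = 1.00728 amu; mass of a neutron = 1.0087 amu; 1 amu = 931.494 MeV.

187.00698 amu

Mass defect = 1412.39 MeV / (931.494 MeV/amu) = 1.5162631 amu
Constituent mass = 73(1.00728) + 114(1.0087) = 188.52324 amu
Nuclear mass = 188.52324 − 1.5162631 = 187.0069769 amu ≈ 187.00698 amu (to 5 decimal places)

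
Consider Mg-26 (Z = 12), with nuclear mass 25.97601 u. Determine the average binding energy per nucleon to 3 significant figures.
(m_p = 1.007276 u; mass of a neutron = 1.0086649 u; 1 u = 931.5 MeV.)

8.33 MeV/nucleon

The nucleus contains 12 protons and 26 − 12 = 14 neutrons.
Total constituent mass: 12 × 1.007276 + 14 × 1.0086649 = 26.2086206 u
The mass defect is 26.2086206 − 25.97601 = 0.2326106 u.
Binding energy = Δm·c² = 0.2326106 × 931.5 MeV/u = 216.677 MeV
Dividing by A = 26 gives 8.334 MeV per nucleon.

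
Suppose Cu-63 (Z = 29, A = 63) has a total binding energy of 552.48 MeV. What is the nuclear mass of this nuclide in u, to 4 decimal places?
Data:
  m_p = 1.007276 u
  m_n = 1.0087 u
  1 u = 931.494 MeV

Mass defect = 552.48 MeV / (931.494 MeV/u) = 0.593112 u
Constituent mass = 29(1.007276) + 34(1.0087) = 63.506804 u
Nuclear mass = 63.506804 − 0.593112 = 62.913692 u ≈ 62.9137 u (to 4 decimal places)

62.9137 u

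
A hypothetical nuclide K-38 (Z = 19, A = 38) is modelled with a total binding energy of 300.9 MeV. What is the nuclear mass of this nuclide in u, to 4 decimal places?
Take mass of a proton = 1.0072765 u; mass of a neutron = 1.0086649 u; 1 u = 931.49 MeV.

37.9799 u

Mass defect = 300.9 MeV / (931.49 MeV/u) = 0.323031 u
Constituent mass = 19(1.0072765) + 19(1.0086649) = 38.3028866 u
Nuclear mass = 38.3028866 − 0.323031 = 37.9798556 u ≈ 37.9799 u (to 4 decimal places)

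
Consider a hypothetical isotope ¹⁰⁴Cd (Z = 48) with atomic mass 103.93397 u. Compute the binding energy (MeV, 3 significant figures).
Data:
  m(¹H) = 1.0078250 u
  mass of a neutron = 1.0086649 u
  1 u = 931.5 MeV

Total constituent mass: 48 × 1.0078250 + 56 × 1.0086649 = 104.8608344 u
The mass defect is 104.8608344 − 103.93397 = 0.9268644 u.
Binding energy = Δm·c² = 0.9268644 × 931.5 MeV/u = 863.374 MeV

863 MeV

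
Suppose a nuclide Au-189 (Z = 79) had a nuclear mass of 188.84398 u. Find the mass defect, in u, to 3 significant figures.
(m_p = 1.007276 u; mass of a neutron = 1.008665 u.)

Σm = 79·m_p + 110·m_n = 79.574804 + 110.953150 = 190.527954 u
Mass defect Δm = 190.527954 − 188.84398 = 1.683974 u

1.68 u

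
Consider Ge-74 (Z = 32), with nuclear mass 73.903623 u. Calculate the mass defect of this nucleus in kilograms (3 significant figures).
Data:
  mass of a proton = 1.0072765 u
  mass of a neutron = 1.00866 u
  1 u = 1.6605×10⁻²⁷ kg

The nucleus contains 32 protons and 74 − 32 = 42 neutrons.
Σm = 32·m_p + 42·m_n = 32.2328480 + 42.36372 = 74.5965680 u
Mass defect Δm = 74.5965680 − 73.903623 = 0.6929450 u
In SI units: 0.6929450 u × 1.6605×10⁻²⁷ kg/u = 1.1506e-27 kg

1.15e-27 kg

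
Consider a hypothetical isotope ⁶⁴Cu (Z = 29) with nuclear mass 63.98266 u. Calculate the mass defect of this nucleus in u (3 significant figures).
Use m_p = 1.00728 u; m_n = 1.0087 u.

With 29 protons and 35 neutrons (A = 64):
Total constituent mass: 29 × 1.00728 + 35 × 1.0087 = 64.51562 u
The mass defect is 64.51562 − 63.98266 = 0.53296 u.

0.533 u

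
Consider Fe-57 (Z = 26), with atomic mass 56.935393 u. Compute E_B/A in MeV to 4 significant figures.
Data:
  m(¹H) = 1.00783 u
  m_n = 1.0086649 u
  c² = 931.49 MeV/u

With 26 protons and 31 neutrons (A = 57):
Σm = 26·m(¹H) + 31·m_n = 26.20358 + 31.2686119 = 57.4721919 u
Δm = 57.4721919 − 56.935393 = 0.5367989 u
Binding energy = Δm·c² = 0.5367989 × 931.49 MeV/u = 500.023 MeV
BE/A = 500.023 MeV / 57 = 8.772 MeV/nucleon

8.772 MeV/nucleon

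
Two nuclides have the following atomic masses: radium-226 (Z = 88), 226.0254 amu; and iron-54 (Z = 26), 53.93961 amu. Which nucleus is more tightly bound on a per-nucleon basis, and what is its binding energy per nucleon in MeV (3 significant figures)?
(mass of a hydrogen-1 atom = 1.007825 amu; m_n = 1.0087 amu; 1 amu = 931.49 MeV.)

radium-226: Σm = 88(1.007825) + 138(1.0087) = 227.889200 amu; Δm = 1.863800 amu; E_B = 1736.1 MeV; E_B/A = 7.682 MeV
iron-54: Σm = 26(1.007825) + 28(1.0087) = 54.447050 amu; Δm = 0.507440 amu; E_B = 472.68 MeV; E_B/A = 8.753 MeV
iron-54 has the higher binding energy per nucleon, so it is the more tightly bound nucleus.

iron-54; 8.75 MeV/nucleon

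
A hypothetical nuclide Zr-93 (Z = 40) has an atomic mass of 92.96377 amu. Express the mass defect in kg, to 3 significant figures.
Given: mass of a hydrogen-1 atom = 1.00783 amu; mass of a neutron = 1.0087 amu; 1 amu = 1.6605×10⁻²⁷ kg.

1.35e-27 kg

The nucleus contains 40 protons and 93 − 40 = 53 neutrons.
Mass of separated nucleons = 40(1.00783) + 53(1.0087) = 40.31320 + 53.4611 = 93.77430 amu
The mass defect is 93.77430 − 92.96377 = 0.81053 amu.
In SI units: 0.81053 amu × 1.6605×10⁻²⁷ kg/amu = 1.3459e-27 kg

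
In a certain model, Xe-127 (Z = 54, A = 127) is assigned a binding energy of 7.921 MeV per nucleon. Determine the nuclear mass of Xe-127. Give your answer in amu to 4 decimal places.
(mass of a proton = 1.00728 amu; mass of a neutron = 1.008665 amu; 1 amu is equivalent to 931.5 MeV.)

Total binding energy = 127 × 7.921 = 1005.967 MeV
Mass defect = 1005.967 MeV / (931.5 MeV/amu) = 1.079943 amu
Constituent mass = 54(1.00728) + 73(1.008665) = 128.025665 amu
Nuclear mass = 128.025665 − 1.079943 = 126.945722 amu ≈ 126.9457 amu (to 4 decimal places)

126.9457 amu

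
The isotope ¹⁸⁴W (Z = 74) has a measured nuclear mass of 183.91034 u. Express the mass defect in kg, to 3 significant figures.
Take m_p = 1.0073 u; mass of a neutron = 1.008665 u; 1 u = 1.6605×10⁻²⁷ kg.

Mass of separated nucleons = 74(1.0073) + 110(1.008665) = 74.5402 + 110.953150 = 185.493350 u
The mass defect is 185.493350 − 183.91034 = 1.583010 u.
In SI units: 1.583010 u × 1.6605×10⁻²⁷ kg/u = 2.6286e-27 kg

2.63e-27 kg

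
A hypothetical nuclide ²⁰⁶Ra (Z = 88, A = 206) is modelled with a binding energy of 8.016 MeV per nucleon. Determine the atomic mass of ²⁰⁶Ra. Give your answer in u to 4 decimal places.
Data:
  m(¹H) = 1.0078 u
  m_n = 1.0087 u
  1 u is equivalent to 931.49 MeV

205.9403 u

Total binding energy = 206 × 8.016 = 1651.296 MeV
Mass defect = 1651.296 MeV / (931.49 MeV/u) = 1.772747 u
Constituent mass = 88(1.0078) + 118(1.0087) = 207.7130 u
Atomic mass = 207.7130 − 1.772747 = 205.940253 u ≈ 205.9403 u (to 4 decimal places)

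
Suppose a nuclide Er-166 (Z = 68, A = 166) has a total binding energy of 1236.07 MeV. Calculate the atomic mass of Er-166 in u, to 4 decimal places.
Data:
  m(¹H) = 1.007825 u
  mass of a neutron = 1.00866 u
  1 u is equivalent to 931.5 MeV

166.0538 u

Mass defect = 1236.07 MeV / (931.5 MeV/u) = 1.326967 u
Constituent mass = 68(1.007825) + 98(1.00866) = 167.380780 u
Atomic mass = 167.380780 − 1.326967 = 166.053813 u ≈ 166.0538 u (to 4 decimal places)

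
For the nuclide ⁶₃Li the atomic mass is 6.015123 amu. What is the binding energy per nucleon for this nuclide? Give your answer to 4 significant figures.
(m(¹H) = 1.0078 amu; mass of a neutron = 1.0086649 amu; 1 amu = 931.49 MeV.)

5.321 MeV/nucleon

Total constituent mass: 3 × 1.0078 + 3 × 1.0086649 = 6.0493947 amu
Δm = 6.0493947 − 6.015123 = 0.0342717 amu
Binding energy = Δm·c² = 0.0342717 × 931.49 MeV/amu = 31.9237 MeV
Dividing by A = 6 gives 5.321 MeV per nucleon.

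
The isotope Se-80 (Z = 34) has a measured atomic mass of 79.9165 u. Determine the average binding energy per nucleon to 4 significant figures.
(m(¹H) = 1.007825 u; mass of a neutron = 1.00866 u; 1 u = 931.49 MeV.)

With 34 protons and 46 neutrons (A = 80):
Σm = 34·m(¹H) + 46·m_n = 34.266050 + 46.39836 = 80.664410 u
The mass defect is 80.664410 − 79.9165 = 0.747910 u.
Binding energy = Δm·c² = 0.747910 × 931.49 MeV/u = 696.671 MeV
Per nucleon: 696.671 / 80 = 8.708 MeV

8.708 MeV/nucleon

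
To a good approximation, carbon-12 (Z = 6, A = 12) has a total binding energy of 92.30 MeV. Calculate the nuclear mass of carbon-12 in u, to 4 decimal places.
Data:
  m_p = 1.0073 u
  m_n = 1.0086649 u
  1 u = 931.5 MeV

11.9967 u

Mass defect = 92.30 MeV / (931.5 MeV/u) = 0.099087 u
Constituent mass = 6(1.0073) + 6(1.0086649) = 12.0957894 u
Nuclear mass = 12.0957894 − 0.099087 = 11.9967024 u ≈ 11.9967 u (to 4 decimal places)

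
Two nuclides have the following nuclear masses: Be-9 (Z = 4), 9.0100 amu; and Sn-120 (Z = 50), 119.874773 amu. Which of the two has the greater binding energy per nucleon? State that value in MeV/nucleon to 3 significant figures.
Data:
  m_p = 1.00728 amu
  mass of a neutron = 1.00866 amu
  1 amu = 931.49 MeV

Be-9: Σm = 4(1.00728) + 5(1.00866) = 9.07242 amu; Δm = 0.06242 amu; E_B = 58.144 MeV; E_B/A = 6.460 MeV
Sn-120: Σm = 50(1.00728) + 70(1.00866) = 120.97020 amu; Δm = 1.095427 amu; E_B = 1020.4 MeV; E_B/A = 8.503 MeV
Sn-120 has the higher binding energy per nucleon, so it is the more tightly bound nucleus.

Sn-120; 8.50 MeV/nucleon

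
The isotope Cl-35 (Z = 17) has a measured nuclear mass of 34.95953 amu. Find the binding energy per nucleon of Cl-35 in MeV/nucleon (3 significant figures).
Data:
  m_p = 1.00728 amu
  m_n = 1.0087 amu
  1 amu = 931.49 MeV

8.54 MeV/nucleon

Z = 17, so N = A − Z = 35 − 17 = 18.
Mass of separated nucleons = 17(1.00728) + 18(1.0087) = 17.12376 + 18.1566 = 35.28036 amu
Δm = 35.28036 − 34.95953 = 0.32083 amu
Binding energy = Δm·c² = 0.32083 × 931.49 MeV/amu = 298.850 MeV
Per nucleon: 298.850 / 35 = 8.539 MeV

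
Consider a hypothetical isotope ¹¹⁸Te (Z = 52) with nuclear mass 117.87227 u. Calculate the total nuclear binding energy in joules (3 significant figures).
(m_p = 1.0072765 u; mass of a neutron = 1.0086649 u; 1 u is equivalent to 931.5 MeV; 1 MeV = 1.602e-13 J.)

1.61e-10 J

The nucleus contains 52 protons and 118 − 52 = 66 neutrons.
Total constituent mass: 52 × 1.0072765 + 66 × 1.0086649 = 118.9502614 u
Mass defect Δm = 118.9502614 − 117.87227 = 1.0779914 u
Converting to energy: 1.0779914 u × 931.5 MeV/u = 1004.15 MeV
In joules: 1004.15 MeV × 1.602e-13 J/MeV = 1.6086e-10 J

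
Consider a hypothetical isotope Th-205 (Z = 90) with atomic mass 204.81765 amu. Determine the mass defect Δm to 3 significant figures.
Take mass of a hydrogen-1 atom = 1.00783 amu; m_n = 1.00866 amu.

The nucleus contains 90 protons and 205 − 90 = 115 neutrons.
Σm = 90·m(¹H) + 115·m_n = 90.70470 + 115.99590 = 206.70060 amu
The mass defect is 206.70060 − 204.81765 = 1.88295 amu.

1.88 amu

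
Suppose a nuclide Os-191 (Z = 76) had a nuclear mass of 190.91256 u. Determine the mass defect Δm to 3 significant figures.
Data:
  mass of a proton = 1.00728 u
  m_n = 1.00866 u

1.64 u

Σm = 76·m_p + 115·m_n = 76.55328 + 115.99590 = 192.54918 u
Δm = 192.54918 − 190.91256 = 1.63662 u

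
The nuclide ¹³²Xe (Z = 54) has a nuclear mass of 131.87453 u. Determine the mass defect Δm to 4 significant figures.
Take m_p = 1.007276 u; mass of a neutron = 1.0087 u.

With 54 protons and 78 neutrons (A = 132):
Total constituent mass: 54 × 1.007276 + 78 × 1.0087 = 133.071504 u
Δm = 133.071504 − 131.87453 = 1.196974 u

1.197 u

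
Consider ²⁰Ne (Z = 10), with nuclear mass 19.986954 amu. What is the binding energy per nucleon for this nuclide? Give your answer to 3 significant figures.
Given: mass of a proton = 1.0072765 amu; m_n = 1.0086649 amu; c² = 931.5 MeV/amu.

Total constituent mass: 10 × 1.0072765 + 10 × 1.0086649 = 20.1594140 amu
The mass defect is 20.1594140 − 19.986954 = 0.1724600 amu.
E_B = 0.1724600 × 931.5 = 160.646 MeV
Dividing by A = 20 gives 8.032 MeV per nucleon.

8.03 MeV/nucleon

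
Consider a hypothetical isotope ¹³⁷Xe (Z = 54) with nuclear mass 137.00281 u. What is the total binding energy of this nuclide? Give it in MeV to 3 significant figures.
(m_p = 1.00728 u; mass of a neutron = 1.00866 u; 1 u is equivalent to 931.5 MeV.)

1030 MeV

The nucleus contains 54 protons and 137 − 54 = 83 neutrons.
Σm = 54·m_p + 83·m_n = 54.39312 + 83.71878 = 138.11190 u
The mass defect is 138.11190 − 137.00281 = 1.10909 u.
Converting to energy: 1.10909 u × 931.5 MeV/u = 1033.12 MeV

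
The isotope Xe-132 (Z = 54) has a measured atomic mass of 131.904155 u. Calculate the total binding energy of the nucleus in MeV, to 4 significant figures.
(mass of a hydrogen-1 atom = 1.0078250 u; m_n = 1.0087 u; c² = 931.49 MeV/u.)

The nucleus contains 54 protons and 132 − 54 = 78 neutrons.
Total constituent mass: 54 × 1.0078250 + 78 × 1.0087 = 133.1011500 u
Δm = 133.1011500 − 131.904155 = 1.1969950 u
E_B = 1.1969950 × 931.49 = 1114.99 MeV

1115 MeV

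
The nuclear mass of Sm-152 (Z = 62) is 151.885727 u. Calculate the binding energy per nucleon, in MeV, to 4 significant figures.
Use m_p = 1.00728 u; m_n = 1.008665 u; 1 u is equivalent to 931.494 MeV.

With 62 protons and 90 neutrons (A = 152):
Total constituent mass: 62 × 1.00728 + 90 × 1.008665 = 153.231210 u
Δm = 153.231210 − 151.885727 = 1.345483 u
E_B = 1.345483 × 931.494 = 1253.31 MeV
BE/A = 1253.31 MeV / 152 = 8.245 MeV/nucleon

8.245 MeV/nucleon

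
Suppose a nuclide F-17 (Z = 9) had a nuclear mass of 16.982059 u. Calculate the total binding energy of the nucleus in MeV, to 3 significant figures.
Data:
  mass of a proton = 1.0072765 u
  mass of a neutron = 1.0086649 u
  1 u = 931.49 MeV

The nucleus contains 9 protons and 17 − 9 = 8 neutrons.
Total constituent mass: 9 × 1.0072765 + 8 × 1.0086649 = 17.1348077 u
The mass defect is 17.1348077 − 16.982059 = 0.1527487 u.
Binding energy = Δm·c² = 0.1527487 × 931.49 MeV/u = 142.284 MeV

142 MeV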